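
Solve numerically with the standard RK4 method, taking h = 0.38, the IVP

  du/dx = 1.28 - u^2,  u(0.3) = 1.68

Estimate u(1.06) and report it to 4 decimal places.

1.2156

RK4: k1 = f(x_n, u_n); k2 = f(x_n + h/2, u_n + (h/2)·k1); k3 = f(x_n + h/2, u_n + (h/2)·k2); k4 = f(x_n + h, u_n + h·k3); u_{n+1} = u_n + (h/6)·(k1 + 2k2 + 2k3 + k4).
x=0.300000, u=1.680000:
  k1 = f(0.300000, 1.680000) = -1.542400
  k2 = f(0.490000, 1.386944) = -0.643614
  k3 = f(0.490000, 1.557713) = -1.146471
  k4 = f(0.680000, 1.244341) = -0.268385
  u ← 1.680000 + (0.38/6)·(k1 + 2k2 + 2k3 + k4) = 1.338573
x=0.680000, u=1.338573:
  k1 = f(0.680000, 1.338573) = -0.511777
  k2 = f(0.870000, 1.241335) = -0.260913
  k3 = f(0.870000, 1.288999) = -0.381520
  k4 = f(1.060000, 1.193595) = -0.144670
  u ← 1.338573 + (0.38/6)·(k1 + 2k2 + 2k3 + k4) = 1.215623
u(1.06) ≈ 1.2156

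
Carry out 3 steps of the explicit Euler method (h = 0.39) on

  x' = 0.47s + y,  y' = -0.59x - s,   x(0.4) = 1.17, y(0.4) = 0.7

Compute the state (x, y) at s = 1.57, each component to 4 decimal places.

Euler on (x,y): x_{n+1} = x_n + h·x', y_{n+1} = y_n + h·y'.
0.400000: (1.170000, 0.700000); f=(0.888000, -1.090300) → (1.516320, 0.274783)
0.790000: (1.516320, 0.274783); f=(0.646083, -1.684629) → (1.768292, -0.382222)
1.180000: (1.768292, -0.382222); f=(0.172378, -2.223292) → (1.835520, -1.249306)
(x(1.57), y(1.57)) ≈ (1.8355, -1.2493)

1.8355, -1.2493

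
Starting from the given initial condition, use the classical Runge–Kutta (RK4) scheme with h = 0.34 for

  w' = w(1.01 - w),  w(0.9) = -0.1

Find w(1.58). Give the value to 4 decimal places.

-0.2202

RK4: k1 = f(t_n, w_n); k2 = f(t_n + h/2, w_n + (h/2)·k1); k3 = f(t_n + h/2, w_n + (h/2)·k2); k4 = f(t_n + h, w_n + h·k3); w_{n+1} = w_n + (h/6)·(k1 + 2k2 + 2k3 + k4).
t=0.900000, w=-0.100000:
  k1 = f(0.900000, -0.100000) = -0.111000
  k2 = f(1.070000, -0.118870) = -0.134189
  k3 = f(1.070000, -0.122812) = -0.139123
  k4 = f(1.240000, -0.147302) = -0.170473
  w ← -0.100000 + (0.34/6)·(k1 + 2k2 + 2k3 + k4) = -0.146925
t=1.240000, w=-0.146925:
  k1 = f(1.240000, -0.146925) = -0.169982
  k2 = f(1.410000, -0.175822) = -0.208494
  k3 = f(1.410000, -0.182369) = -0.217452
  k4 = f(1.580000, -0.220859) = -0.271846
  w ← -0.146925 + (0.34/6)·(k1 + 2k2 + 2k3 + k4) = -0.220236
w(1.58) ≈ -0.2202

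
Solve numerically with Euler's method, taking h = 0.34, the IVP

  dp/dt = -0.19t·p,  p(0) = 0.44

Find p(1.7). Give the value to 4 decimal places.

Euler: p_{n+1} = p_n + h·f(t_n, p_n).
t=0.000000, p=0.440000: f=0.000000 → p ← 0.440000 + 0.34·0.000000 = 0.440000
t=0.340000, p=0.440000: f=-0.028424 → p ← 0.440000 + 0.34·(-0.028424) = 0.430336
t=0.680000, p=0.430336: f=-0.055599 → p ← 0.430336 + 0.34·(-0.055599) = 0.411432
t=1.020000, p=0.411432: f=-0.079736 → p ← 0.411432 + 0.34·(-0.079736) = 0.384322
t=1.360000, p=0.384322: f=-0.099309 → p ← 0.384322 + 0.34·(-0.099309) = 0.350557
p(1.7) ≈ 0.3506

0.3506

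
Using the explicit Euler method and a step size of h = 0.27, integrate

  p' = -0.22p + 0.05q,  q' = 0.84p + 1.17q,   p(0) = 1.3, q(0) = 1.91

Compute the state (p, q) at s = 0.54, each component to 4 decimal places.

Euler on (p,q): p_{n+1} = p_n + h·p', q_{n+1} = q_n + h·q'.
0.000000: (1.300000, 1.910000); f=(-0.190500, 3.326700) → (1.248565, 2.808209)
0.270000: (1.248565, 2.808209); f=(-0.134274, 4.334399) → (1.212311, 3.978497)
(p(0.54), q(0.54)) ≈ (1.2123, 3.9785)

1.2123, 3.9785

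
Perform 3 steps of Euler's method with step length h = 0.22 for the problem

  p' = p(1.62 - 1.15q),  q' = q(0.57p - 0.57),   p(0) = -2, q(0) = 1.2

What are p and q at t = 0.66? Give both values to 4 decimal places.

-3.0489, 0.2589

Euler on (p,q): p_{n+1} = p_n + h·p', q_{n+1} = q_n + h·q'.
0.000000: (-2.000000, 1.200000); f=(-0.480000, -2.052000) → (-2.105600, 0.748560)
0.220000: (-2.105600, 0.748560); f=(-1.598479, -1.325095) → (-2.457265, 0.457039)
0.440000: (-2.457265, 0.457039); f=(-2.689244, -0.900660) → (-3.048899, 0.258894)
(p(0.66), q(0.66)) ≈ (-3.0489, 0.2589)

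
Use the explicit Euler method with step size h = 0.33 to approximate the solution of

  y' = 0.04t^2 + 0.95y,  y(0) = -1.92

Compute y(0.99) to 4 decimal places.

Euler: y_{n+1} = y_n + h·f(t_n, y_n).
t=0.000000, y=-1.920000: f=-1.824000 → y ← -1.920000 + 0.33·(-1.824000) = -2.521920
t=0.330000, y=-2.521920: f=-2.391468 → y ← -2.521920 + 0.33·(-2.391468) = -3.311104
t=0.660000, y=-3.311104: f=-3.128125 → y ← -3.311104 + 0.33·(-3.128125) = -4.343386
y(0.99) ≈ -4.3434

-4.3434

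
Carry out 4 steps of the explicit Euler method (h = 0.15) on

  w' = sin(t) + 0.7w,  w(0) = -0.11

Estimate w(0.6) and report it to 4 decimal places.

-0.0224

Euler: w_{n+1} = w_n + h·f(t_n, w_n).
t=0.000000, w=-0.110000: f=-0.077000 → w ← -0.110000 + 0.15·(-0.077000) = -0.121550
t=0.150000, w=-0.121550: f=0.064353 → w ← -0.121550 + 0.15·0.064353 = -0.111897
t=0.300000, w=-0.111897: f=0.217192 → w ← -0.111897 + 0.15·0.217192 = -0.079318
t=0.450000, w=-0.079318: f=0.379443 → w ← -0.079318 + 0.15·0.379443 = -0.022402
w(0.6) ≈ -0.0224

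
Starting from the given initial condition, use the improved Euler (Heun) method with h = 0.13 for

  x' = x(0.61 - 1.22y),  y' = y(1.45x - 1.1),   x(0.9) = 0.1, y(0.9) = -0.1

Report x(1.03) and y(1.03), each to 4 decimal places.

Heun on (x,y): k1 = f(t_n, state_n); k2 = f(t_n + h, state_n + h·k1); state_{n+1} = state_n + (h/2)·(k1 + k2).
0.900000: (0.100000, -0.100000)
  k1 = (0.073200, 0.095500)
  predictor → (0.109516, -0.087585)
  k2 = (0.078507, 0.082435)
  → (0.109861, -0.088434)
(x(1.03), y(1.03)) ≈ (0.1099, -0.0884)

0.1099, -0.0884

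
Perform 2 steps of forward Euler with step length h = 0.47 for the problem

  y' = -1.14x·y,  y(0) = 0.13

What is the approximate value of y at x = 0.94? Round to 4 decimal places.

0.0973

Euler: y_{n+1} = y_n + h·f(x_n, y_n).
x=0.000000, y=0.130000: f=0.000000 → y ← 0.130000 + 0.47·0.000000 = 0.130000
x=0.470000, y=0.130000: f=-0.069654 → y ← 0.130000 + 0.47·(-0.069654) = 0.097263
y(0.94) ≈ 0.0973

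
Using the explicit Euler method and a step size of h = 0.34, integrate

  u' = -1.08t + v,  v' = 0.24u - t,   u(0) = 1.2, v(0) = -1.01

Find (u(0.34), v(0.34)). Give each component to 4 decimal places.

Euler on (u,v): u_{n+1} = u_n + h·u', v_{n+1} = v_n + h·v'.
0.000000: (1.200000, -1.010000); f=(-1.010000, 0.288000) → (0.856600, -0.912080)
(u(0.34), v(0.34)) ≈ (0.8566, -0.9121)

0.8566, -0.9121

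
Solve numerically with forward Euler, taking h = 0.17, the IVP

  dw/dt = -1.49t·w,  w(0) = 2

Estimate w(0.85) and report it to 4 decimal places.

Euler: w_{n+1} = w_n + h·f(t_n, w_n).
t=0.000000, w=2.000000: f=0.000000 → w ← 2.000000 + 0.17·0.000000 = 2.000000
t=0.170000, w=2.000000: f=-0.506600 → w ← 2.000000 + 0.17·(-0.506600) = 1.913878
t=0.340000, w=1.913878: f=-0.969571 → w ← 1.913878 + 0.17·(-0.969571) = 1.749051
t=0.510000, w=1.749051: f=-1.329104 → w ← 1.749051 + 0.17·(-1.329104) = 1.523103
t=0.680000, w=1.523103: f=-1.543208 → w ← 1.523103 + 0.17·(-1.543208) = 1.260758
w(0.85) ≈ 1.2608

1.2608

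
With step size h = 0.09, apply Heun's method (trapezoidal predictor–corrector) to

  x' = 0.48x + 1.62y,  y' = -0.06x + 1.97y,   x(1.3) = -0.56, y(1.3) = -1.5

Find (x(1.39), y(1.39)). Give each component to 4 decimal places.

Heun on (x,y): k1 = f(t_n, state_n); k2 = f(t_n + h, state_n + h·k1); state_{n+1} = state_n + (h/2)·(k1 + k2).
1.300000: (-0.560000, -1.500000)
  k1 = (-2.698800, -2.921400)
  predictor → (-0.802892, -1.762926)
  k2 = (-3.241328, -3.424791)
  → (-0.827306, -1.785579)
(x(1.39), y(1.39)) ≈ (-0.8273, -1.7856)

-0.8273, -1.7856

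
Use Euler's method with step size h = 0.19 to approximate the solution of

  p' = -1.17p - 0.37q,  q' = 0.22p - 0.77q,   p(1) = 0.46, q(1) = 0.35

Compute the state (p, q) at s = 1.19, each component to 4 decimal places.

Euler on (p,q): p_{n+1} = p_n + h·p', q_{n+1} = q_n + h·q'.
1.000000: (0.460000, 0.350000); f=(-0.667700, -0.168300) → (0.333137, 0.318023)
(p(1.19), q(1.19)) ≈ (0.3331, 0.3180)

0.3331, 0.3180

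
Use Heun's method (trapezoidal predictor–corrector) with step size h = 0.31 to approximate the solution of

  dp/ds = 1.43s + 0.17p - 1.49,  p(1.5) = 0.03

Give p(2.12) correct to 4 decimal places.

Heun: k1 = f(s_n, p_n); k2 = f(s_n + h, p_n + h·k1); p_{n+1} = p_n + (h/2)·(k1 + k2).
s=1.500000, p=0.030000:
  k1 = f(1.500000, 0.030000) = 0.660100
  k2 = f(1.810000, 0.234631) = 1.138187
  p ← 0.030000 + (0.31/2)·(0.660100 + 1.138187) = 0.308735
s=1.810000, p=0.308735:
  k1 = f(1.810000, 0.308735) = 1.150785
  k2 = f(2.120000, 0.665478) = 1.654731
  p ← 0.308735 + (0.31/2)·(1.150785 + 1.654731) = 0.743590
p(2.12) ≈ 0.7436

0.7436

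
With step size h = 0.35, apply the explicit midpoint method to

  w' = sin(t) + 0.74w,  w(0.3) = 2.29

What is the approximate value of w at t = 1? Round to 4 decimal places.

Midpoint: k1 = f(t_n, w_n); k2 = f(t_n + h/2, w_n + (h/2)·k1); w_{n+1} = w_n + h·k2.
t=0.300000, w=2.290000:
  k1 = f(0.300000, 2.290000) = 1.990120
  k2 = f(0.475000, 2.638271) = 2.409659
  w ← 2.290000 + 0.35·2.409659 = 3.133381
t=0.650000, w=3.133381:
  k1 = f(0.650000, 3.133381) = 2.923888
  k2 = f(0.825000, 3.645061) = 3.431893
  w ← 3.133381 + 0.35·3.431893 = 4.334543
w(1) ≈ 4.3345

4.3345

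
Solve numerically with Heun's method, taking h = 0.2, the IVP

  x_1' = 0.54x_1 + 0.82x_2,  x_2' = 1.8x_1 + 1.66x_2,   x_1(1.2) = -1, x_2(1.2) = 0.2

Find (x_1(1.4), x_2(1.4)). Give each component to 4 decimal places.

Heun on (x_1,x_2): k1 = f(t_n, state_n); k2 = f(t_n + h, state_n + h·k1); state_{n+1} = state_n + (h/2)·(k1 + k2).
1.200000: (-1.000000, 0.200000)
  k1 = (-0.376000, -1.468000)
  predictor → (-1.075200, -0.093600)
  k2 = (-0.657360, -2.090736)
  → (-1.103336, -0.155874)
(x_1(1.4), x_2(1.4)) ≈ (-1.1033, -0.1559)

-1.1033, -0.1559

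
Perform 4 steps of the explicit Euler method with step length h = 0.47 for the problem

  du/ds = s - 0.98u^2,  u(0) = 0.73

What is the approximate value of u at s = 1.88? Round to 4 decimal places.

1.1850

Euler: u_{n+1} = u_n + h·f(s_n, u_n).
s=0.000000, u=0.730000: f=-0.522242 → u ← 0.730000 + 0.47·(-0.522242) = 0.484546
s=0.470000, u=0.484546: f=0.239911 → u ← 0.484546 + 0.47·0.239911 = 0.597304
s=0.940000, u=0.597304: f=0.590363 → u ← 0.597304 + 0.47·0.590363 = 0.874775
s=1.410000, u=0.874775: f=0.660073 → u ← 0.874775 + 0.47·0.660073 = 1.185009
u(1.88) ≈ 1.1850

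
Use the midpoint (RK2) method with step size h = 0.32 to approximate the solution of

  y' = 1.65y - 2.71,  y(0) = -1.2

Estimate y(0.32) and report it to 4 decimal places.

-3.0970

Midpoint: k1 = f(t_n, y_n); k2 = f(t_n + h/2, y_n + (h/2)·k1); y_{n+1} = y_n + h·k2.
t=0.000000, y=-1.200000:
  k1 = f(0.000000, -1.200000) = -4.690000
  k2 = f(0.160000, -1.950400) = -5.928160
  y ← -1.200000 + 0.32·(-5.928160) = -3.097011
y(0.32) ≈ -3.0970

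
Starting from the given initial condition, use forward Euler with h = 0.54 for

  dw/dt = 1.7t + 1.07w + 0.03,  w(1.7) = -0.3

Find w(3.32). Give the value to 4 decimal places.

Euler: w_{n+1} = w_n + h·f(t_n, w_n).
t=1.700000, w=-0.300000: f=2.599000 → w ← -0.300000 + 0.54·2.599000 = 1.103460
t=2.240000, w=1.103460: f=5.018702 → w ← 1.103460 + 0.54·5.018702 = 3.813559
t=2.780000, w=3.813559: f=8.836508 → w ← 3.813559 + 0.54·8.836508 = 8.585274
w(3.32) ≈ 8.5853

8.5853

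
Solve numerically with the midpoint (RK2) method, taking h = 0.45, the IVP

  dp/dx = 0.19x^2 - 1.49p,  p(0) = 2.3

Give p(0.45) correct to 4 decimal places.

Midpoint: k1 = f(x_n, p_n); k2 = f(x_n + h/2, p_n + (h/2)·k1); p_{n+1} = p_n + h·k2.
x=0.000000, p=2.300000:
  k1 = f(0.000000, 2.300000) = -3.427000
  k2 = f(0.225000, 1.528925) = -2.268479
  p ← 2.300000 + 0.45·(-2.268479) = 1.279184
p(0.45) ≈ 1.2792

1.2792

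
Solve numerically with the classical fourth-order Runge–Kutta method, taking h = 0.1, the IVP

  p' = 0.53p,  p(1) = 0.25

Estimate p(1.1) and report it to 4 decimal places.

0.2636

RK4: k1 = f(x_n, p_n); k2 = f(x_n + h/2, p_n + (h/2)·k1); k3 = f(x_n + h/2, p_n + (h/2)·k2); k4 = f(x_n + h, p_n + h·k3); p_{n+1} = p_n + (h/6)·(k1 + 2k2 + 2k3 + k4).
x=1.000000, p=0.250000:
  k1 = f(1.000000, 0.250000) = 0.132500
  k2 = f(1.050000, 0.256625) = 0.136011
  k3 = f(1.050000, 0.256801) = 0.136104
  k4 = f(1.100000, 0.263610) = 0.139714
  p ← 0.250000 + (0.1/6)·(k1 + 2k2 + 2k3 + k4) = 0.263607
p(1.1) ≈ 0.2636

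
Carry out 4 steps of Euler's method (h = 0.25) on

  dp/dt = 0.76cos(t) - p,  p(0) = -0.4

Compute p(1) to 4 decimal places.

0.3212

Euler: p_{n+1} = p_n + h·f(t_n, p_n).
t=0.000000, p=-0.400000: f=1.160000 → p ← -0.400000 + 0.25·1.160000 = -0.110000
t=0.250000, p=-0.110000: f=0.846373 → p ← -0.110000 + 0.25·0.846373 = 0.101593
t=0.500000, p=0.101593: f=0.565369 → p ← 0.101593 + 0.25·0.565369 = 0.242936
t=0.750000, p=0.242936: f=0.313148 → p ← 0.242936 + 0.25·0.313148 = 0.321223
p(1) ≈ 0.3212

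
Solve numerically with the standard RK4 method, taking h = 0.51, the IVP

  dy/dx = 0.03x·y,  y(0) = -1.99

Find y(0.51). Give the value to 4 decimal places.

-1.9978

RK4: k1 = f(x_n, y_n); k2 = f(x_n + h/2, y_n + (h/2)·k1); k3 = f(x_n + h/2, y_n + (h/2)·k2); k4 = f(x_n + h, y_n + h·k3); y_{n+1} = y_n + (h/6)·(k1 + 2k2 + 2k3 + k4).
x=0.000000, y=-1.990000:
  k1 = f(0.000000, -1.990000) = 0.000000
  k2 = f(0.255000, -1.990000) = -0.015223
  k3 = f(0.255000, -1.993882) = -0.015253
  k4 = f(0.510000, -1.997779) = -0.030566
  y ← -1.990000 + (0.51/6)·(k1 + 2k2 + 2k3 + k4) = -1.997779
y(0.51) ≈ -1.9978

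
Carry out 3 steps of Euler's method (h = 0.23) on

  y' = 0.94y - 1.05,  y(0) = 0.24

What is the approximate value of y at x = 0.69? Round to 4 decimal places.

Euler: y_{n+1} = y_n + h·f(x_n, y_n).
x=0.000000, y=0.240000: f=-0.824400 → y ← 0.240000 + 0.23·(-0.824400) = 0.050388
x=0.230000, y=0.050388: f=-1.002635 → y ← 0.050388 + 0.23·(-1.002635) = -0.180218
x=0.460000, y=-0.180218: f=-1.219405 → y ← -0.180218 + 0.23·(-1.219405) = -0.460681
y(0.69) ≈ -0.4607

-0.4607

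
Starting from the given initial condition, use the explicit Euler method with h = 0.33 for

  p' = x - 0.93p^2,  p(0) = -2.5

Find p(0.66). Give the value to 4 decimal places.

-10.2999

Euler: p_{n+1} = p_n + h·f(x_n, p_n).
x=0.000000, p=-2.500000: f=-5.812500 → p ← -2.500000 + 0.33·(-5.812500) = -4.418125
x=0.330000, p=-4.418125: f=-17.823441 → p ← -4.418125 + 0.33·(-17.823441) = -10.299860
p(0.66) ≈ -10.2999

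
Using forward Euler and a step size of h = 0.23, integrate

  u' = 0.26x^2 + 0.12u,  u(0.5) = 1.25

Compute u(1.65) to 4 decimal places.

1.7493

Euler: u_{n+1} = u_n + h·f(x_n, u_n).
x=0.500000, u=1.250000: f=0.215000 → u ← 1.250000 + 0.23·0.215000 = 1.299450
x=0.730000, u=1.299450: f=0.294488 → u ← 1.299450 + 0.23·0.294488 = 1.367182
x=0.960000, u=1.367182: f=0.403678 → u ← 1.367182 + 0.23·0.403678 = 1.460028
x=1.190000, u=1.460028: f=0.543389 → u ← 1.460028 + 0.23·0.543389 = 1.585008
x=1.420000, u=1.585008: f=0.714465 → u ← 1.585008 + 0.23·0.714465 = 1.749335
u(1.65) ≈ 1.7493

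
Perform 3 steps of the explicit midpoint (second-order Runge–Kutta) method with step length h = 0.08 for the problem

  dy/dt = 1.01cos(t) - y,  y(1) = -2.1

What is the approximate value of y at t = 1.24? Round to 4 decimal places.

-1.5599

Midpoint: k1 = f(t_n, y_n); k2 = f(t_n + h/2, y_n + (h/2)·k1); y_{n+1} = y_n + h·k2.
t=1.000000, y=-2.100000:
  k1 = f(1.000000, -2.100000) = 2.645705
  k2 = f(1.040000, -1.994172) = 2.505454
  y ← -2.100000 + 0.08·2.505454 = -1.899564
t=1.080000, y=-1.899564:
  k1 = f(1.080000, -1.899564) = 2.375605
  k2 = f(1.120000, -1.804539) = 2.244579
  y ← -1.899564 + 0.08·2.244579 = -1.719997
t=1.160000, y=-1.719997:
  k1 = f(1.160000, -1.719997) = 2.123330
  k2 = f(1.200000, -1.635064) = 2.001045
  y ← -1.719997 + 0.08·2.001045 = -1.559914
y(1.24) ≈ -1.5599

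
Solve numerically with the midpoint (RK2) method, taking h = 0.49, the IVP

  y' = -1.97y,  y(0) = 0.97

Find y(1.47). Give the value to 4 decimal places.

0.1217

Midpoint: k1 = f(s_n, y_n); k2 = f(s_n + h/2, y_n + (h/2)·k1); y_{n+1} = y_n + h·k2.
s=0.000000, y=0.970000:
  k1 = f(0.000000, 0.970000) = -1.910900
  k2 = f(0.245000, 0.501830) = -0.988604
  y ← 0.970000 + 0.49·(-0.988604) = 0.485584
s=0.490000, y=0.485584:
  k1 = f(0.490000, 0.485584) = -0.956600
  k2 = f(0.735000, 0.251217) = -0.494897
  y ← 0.485584 + 0.49·(-0.494897) = 0.243084
s=0.980000, y=0.243084:
  k1 = f(0.980000, 0.243084) = -0.478876
  k2 = f(1.225000, 0.125760) = -0.247747
  y ← 0.243084 + 0.49·(-0.247747) = 0.121689
y(1.47) ≈ 0.1217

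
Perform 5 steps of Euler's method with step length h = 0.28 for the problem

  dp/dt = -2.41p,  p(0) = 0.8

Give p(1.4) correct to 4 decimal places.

0.0029

Euler: p_{n+1} = p_n + h·f(t_n, p_n).
t=0.000000, p=0.800000: f=-1.928000 → p ← 0.800000 + 0.28·(-1.928000) = 0.260160
t=0.280000, p=0.260160: f=-0.626986 → p ← 0.260160 + 0.28·(-0.626986) = 0.084604
t=0.560000, p=0.084604: f=-0.203896 → p ← 0.084604 + 0.28·(-0.203896) = 0.027513
t=0.840000, p=0.027513: f=-0.066307 → p ← 0.027513 + 0.28·(-0.066307) = 0.008947
t=1.120000, p=0.008947: f=-0.021563 → p ← 0.008947 + 0.28·(-0.021563) = 0.002910
p(1.4) ≈ 0.0029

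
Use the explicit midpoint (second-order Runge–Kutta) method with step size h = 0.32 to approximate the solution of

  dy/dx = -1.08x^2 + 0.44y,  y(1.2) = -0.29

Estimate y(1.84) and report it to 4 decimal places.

Midpoint: k1 = f(x_n, y_n); k2 = f(x_n + h/2, y_n + (h/2)·k1); y_{n+1} = y_n + h·k2.
x=1.200000, y=-0.290000:
  k1 = f(1.200000, -0.290000) = -1.682800
  k2 = f(1.360000, -0.559248) = -2.243637
  y ← -0.290000 + 0.32·(-2.243637) = -1.007964
x=1.520000, y=-1.007964:
  k1 = f(1.520000, -1.007964) = -2.938736
  k2 = f(1.680000, -1.478162) = -3.698583
  y ← -1.007964 + 0.32·(-3.698583) = -2.191510
y(1.84) ≈ -2.1915

-2.1915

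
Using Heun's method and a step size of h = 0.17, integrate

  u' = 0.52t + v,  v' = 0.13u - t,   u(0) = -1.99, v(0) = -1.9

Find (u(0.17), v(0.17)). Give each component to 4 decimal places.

-2.3092, -1.9620

Heun on (u,v): k1 = f(t_n, state_n); k2 = f(t_n + h, state_n + h·k1); state_{n+1} = state_n + (h/2)·(k1 + k2).
0.000000: (-1.990000, -1.900000)
  k1 = (-1.900000, -0.258700)
  predictor → (-2.313000, -1.943979)
  k2 = (-1.855579, -0.470690)
  → (-2.309224, -1.961998)
(u(0.17), v(0.17)) ≈ (-2.3092, -1.9620)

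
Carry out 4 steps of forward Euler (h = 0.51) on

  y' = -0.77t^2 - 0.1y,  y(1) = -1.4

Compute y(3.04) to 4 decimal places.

-6.3118

Euler: y_{n+1} = y_n + h·f(t_n, y_n).
t=1.000000, y=-1.400000: f=-0.630000 → y ← -1.400000 + 0.51·(-0.630000) = -1.721300
t=1.510000, y=-1.721300: f=-1.583547 → y ← -1.721300 + 0.51·(-1.583547) = -2.528909
t=2.020000, y=-2.528909: f=-2.889017 → y ← -2.528909 + 0.51·(-2.889017) = -4.002308
t=2.530000, y=-4.002308: f=-4.528462 → y ← -4.002308 + 0.51·(-4.528462) = -6.311823
y(3.04) ≈ -6.3118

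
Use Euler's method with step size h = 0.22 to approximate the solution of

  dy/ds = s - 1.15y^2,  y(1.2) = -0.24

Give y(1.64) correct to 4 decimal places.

Euler: y_{n+1} = y_n + h·f(s_n, y_n).
s=1.200000, y=-0.240000: f=1.133760 → y ← -0.240000 + 0.22·1.133760 = 0.009427
s=1.420000, y=0.009427: f=1.419898 → y ← 0.009427 + 0.22·1.419898 = 0.321805
y(1.64) ≈ 0.3218

0.3218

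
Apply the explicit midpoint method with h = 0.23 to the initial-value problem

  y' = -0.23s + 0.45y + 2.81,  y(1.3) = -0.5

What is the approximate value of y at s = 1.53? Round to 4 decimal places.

Midpoint: k1 = f(s_n, y_n); k2 = f(s_n + h/2, y_n + (h/2)·k1); y_{n+1} = y_n + h·k2.
s=1.300000, y=-0.500000:
  k1 = f(1.300000, -0.500000) = 2.286000
  k2 = f(1.415000, -0.237110) = 2.377851
  y ← -0.500000 + 0.23·2.377851 = 0.046906
y(1.53) ≈ 0.0469

0.0469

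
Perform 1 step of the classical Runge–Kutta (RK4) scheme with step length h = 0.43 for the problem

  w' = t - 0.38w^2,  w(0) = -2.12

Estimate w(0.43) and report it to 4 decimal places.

RK4: k1 = f(t_n, w_n); k2 = f(t_n + h/2, w_n + (h/2)·k1); k3 = f(t_n + h/2, w_n + (h/2)·k2); k4 = f(t_n + h, w_n + h·k3); w_{n+1} = w_n + (h/6)·(k1 + 2k2 + 2k3 + k4).
t=0.000000, w=-2.120000:
  k1 = f(0.000000, -2.120000) = -1.707872
  k2 = f(0.215000, -2.487192) = -2.135728
  k3 = f(0.215000, -2.579182) = -2.312827
  k4 = f(0.430000, -3.114516) = -3.256079
  w ← -2.120000 + (0.43/6)·(k1 + 2k2 + 2k3 + k4) = -3.113376
w(0.43) ≈ -3.1134

-3.1134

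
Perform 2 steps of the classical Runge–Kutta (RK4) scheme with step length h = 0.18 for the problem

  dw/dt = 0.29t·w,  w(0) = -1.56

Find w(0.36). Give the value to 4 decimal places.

-1.5896

RK4: k1 = f(t_n, w_n); k2 = f(t_n + h/2, w_n + (h/2)·k1); k3 = f(t_n + h/2, w_n + (h/2)·k2); k4 = f(t_n + h, w_n + h·k3); w_{n+1} = w_n + (h/6)·(k1 + 2k2 + 2k3 + k4).
t=0.000000, w=-1.560000:
  k1 = f(0.000000, -1.560000) = 0.000000
  k2 = f(0.090000, -1.560000) = -0.040716
  k3 = f(0.090000, -1.563664) = -0.040812
  k4 = f(0.180000, -1.567346) = -0.081815
  w ← -1.560000 + (0.18/6)·(k1 + 2k2 + 2k3 + k4) = -1.567346
t=0.180000, w=-1.567346:
  k1 = f(0.180000, -1.567346) = -0.081815
  k2 = f(0.270000, -1.574710) = -0.123300
  k3 = f(0.270000, -1.578443) = -0.123592
  k4 = f(0.360000, -1.589593) = -0.165953
  w ← -1.567346 + (0.18/6)·(k1 + 2k2 + 2k3 + k4) = -1.589593
w(0.36) ≈ -1.5896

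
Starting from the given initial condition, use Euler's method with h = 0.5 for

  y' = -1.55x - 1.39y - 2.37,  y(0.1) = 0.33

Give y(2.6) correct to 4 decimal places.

-3.7985

Euler: y_{n+1} = y_n + h·f(x_n, y_n).
x=0.100000, y=0.330000: f=-2.983700 → y ← 0.330000 + 0.5·(-2.983700) = -1.161850
x=0.600000, y=-1.161850: f=-1.685029 → y ← -1.161850 + 0.5·(-1.685029) = -2.004364
x=1.100000, y=-2.004364: f=-1.288934 → y ← -2.004364 + 0.5·(-1.288934) = -2.648831
x=1.600000, y=-2.648831: f=-1.168125 → y ← -2.648831 + 0.5·(-1.168125) = -3.232893
x=2.100000, y=-3.232893: f=-1.131278 → y ← -3.232893 + 0.5·(-1.131278) = -3.798533
y(2.6) ≈ -3.7985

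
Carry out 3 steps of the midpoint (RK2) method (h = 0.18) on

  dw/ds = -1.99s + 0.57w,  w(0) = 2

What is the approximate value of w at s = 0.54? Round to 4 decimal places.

2.4013

Midpoint: k1 = f(s_n, w_n); k2 = f(s_n + h/2, w_n + (h/2)·k1); w_{n+1} = w_n + h·k2.
s=0.000000, w=2.000000:
  k1 = f(0.000000, 2.000000) = 1.140000
  k2 = f(0.090000, 2.102600) = 1.019382
  w ← 2.000000 + 0.18·1.019382 = 2.183489
s=0.180000, w=2.183489:
  k1 = f(0.180000, 2.183489) = 0.886389
  k2 = f(0.270000, 2.263264) = 0.752760
  w ← 2.183489 + 0.18·0.752760 = 2.318986
s=0.360000, w=2.318986:
  k1 = f(0.360000, 2.318986) = 0.605422
  k2 = f(0.450000, 2.373474) = 0.457380
  w ← 2.318986 + 0.18·0.457380 = 2.401314
w(0.54) ≈ 2.4013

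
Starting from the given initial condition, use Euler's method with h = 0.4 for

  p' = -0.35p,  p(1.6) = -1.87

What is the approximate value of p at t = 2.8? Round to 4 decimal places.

-1.1894

Euler: p_{n+1} = p_n + h·f(t_n, p_n).
t=1.600000, p=-1.870000: f=0.654500 → p ← -1.870000 + 0.4·0.654500 = -1.608200
t=2.000000, p=-1.608200: f=0.562870 → p ← -1.608200 + 0.4·0.562870 = -1.383052
t=2.400000, p=-1.383052: f=0.484068 → p ← -1.383052 + 0.4·0.484068 = -1.189425
p(2.8) ≈ -1.1894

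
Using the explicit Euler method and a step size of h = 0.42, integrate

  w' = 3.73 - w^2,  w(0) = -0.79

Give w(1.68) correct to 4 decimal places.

Euler: w_{n+1} = w_n + h·f(x_n, w_n).
x=0.000000, w=-0.790000: f=3.105900 → w ← -0.790000 + 0.42·3.105900 = 0.514478
x=0.420000, w=0.514478: f=3.465312 → w ← 0.514478 + 0.42·3.465312 = 1.969909
x=0.840000, w=1.969909: f=-0.150542 → w ← 1.969909 + 0.42·(-0.150542) = 1.906681
x=1.260000, w=1.906681: f=0.094566 → w ← 1.906681 + 0.42·0.094566 = 1.946399
w(1.68) ≈ 1.9464

1.9464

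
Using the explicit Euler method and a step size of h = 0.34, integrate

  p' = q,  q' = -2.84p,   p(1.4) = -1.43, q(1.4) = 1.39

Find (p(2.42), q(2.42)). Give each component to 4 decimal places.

Euler on (p,q): p_{n+1} = p_n + h·p', q_{n+1} = q_n + h·q'.
1.400000: (-1.430000, 1.390000); f=(1.390000, 4.061200) → (-0.957400, 2.770808)
1.740000: (-0.957400, 2.770808); f=(2.770808, 2.719016) → (-0.015325, 3.695273)
2.080000: (-0.015325, 3.695273); f=(3.695273, 0.043524) → (1.241068, 3.710072)
(p(2.42), q(2.42)) ≈ (1.2411, 3.7101)

1.2411, 3.7101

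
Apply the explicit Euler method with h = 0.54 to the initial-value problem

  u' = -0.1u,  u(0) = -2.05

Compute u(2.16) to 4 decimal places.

-1.6418

Euler: u_{n+1} = u_n + h·f(x_n, u_n).
x=0.000000, u=-2.050000: f=0.205000 → u ← -2.050000 + 0.54·0.205000 = -1.939300
x=0.540000, u=-1.939300: f=0.193930 → u ← -1.939300 + 0.54·0.193930 = -1.834578
x=1.080000, u=-1.834578: f=0.183458 → u ← -1.834578 + 0.54·0.183458 = -1.735511
x=1.620000, u=-1.735511: f=0.173551 → u ← -1.735511 + 0.54·0.173551 = -1.641793
u(2.16) ≈ -1.6418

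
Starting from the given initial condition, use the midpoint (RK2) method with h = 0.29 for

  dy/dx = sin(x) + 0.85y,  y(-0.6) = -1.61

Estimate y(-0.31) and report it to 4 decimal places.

Midpoint: k1 = f(x_n, y_n); k2 = f(x_n + h/2, y_n + (h/2)·k1); y_{n+1} = y_n + h·k2.
x=-0.600000, y=-1.610000:
  k1 = f(-0.600000, -1.610000) = -1.933142
  k2 = f(-0.455000, -1.890306) = -2.046222
  y ← -1.610000 + 0.29·(-2.046222) = -2.203404
y(-0.31) ≈ -2.2034

-2.2034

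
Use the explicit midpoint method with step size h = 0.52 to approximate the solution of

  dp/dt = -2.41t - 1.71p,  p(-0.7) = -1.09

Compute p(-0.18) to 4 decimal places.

-0.3903

Midpoint: k1 = f(t_n, p_n); k2 = f(t_n + h/2, p_n + (h/2)·k1); p_{n+1} = p_n + h·k2.
t=-0.700000, p=-1.090000:
  k1 = f(-0.700000, -1.090000) = 3.550900
  k2 = f(-0.440000, -0.166766) = 1.345570
  p ← -1.090000 + 0.52·1.345570 = -0.390304
p(-0.18) ≈ -0.3903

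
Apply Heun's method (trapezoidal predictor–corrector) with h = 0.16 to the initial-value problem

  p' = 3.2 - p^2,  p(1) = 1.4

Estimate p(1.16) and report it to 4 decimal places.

1.5508

Heun: k1 = f(x_n, p_n); k2 = f(x_n + h, p_n + h·k1); p_{n+1} = p_n + (h/2)·(k1 + k2).
x=1.000000, p=1.400000:
  k1 = f(1.000000, 1.400000) = 1.240000
  k2 = f(1.160000, 1.598400) = 0.645117
  p ← 1.400000 + (0.16/2)·(1.240000 + 0.645117) = 1.550809
p(1.16) ≈ 1.5508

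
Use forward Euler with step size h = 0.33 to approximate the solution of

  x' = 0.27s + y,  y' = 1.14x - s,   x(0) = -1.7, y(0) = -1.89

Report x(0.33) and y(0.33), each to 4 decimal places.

Euler on (x,y): x_{n+1} = x_n + h·x', y_{n+1} = y_n + h·y'.
0.000000: (-1.700000, -1.890000); f=(-1.890000, -1.938000) → (-2.323700, -2.529540)
(x(0.33), y(0.33)) ≈ (-2.3237, -2.5295)

-2.3237, -2.5295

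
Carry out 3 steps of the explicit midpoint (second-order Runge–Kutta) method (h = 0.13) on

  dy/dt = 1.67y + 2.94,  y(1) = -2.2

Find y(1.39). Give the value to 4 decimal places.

Midpoint: k1 = f(t_n, y_n); k2 = f(t_n + h/2, y_n + (h/2)·k1); y_{n+1} = y_n + h·k2.
t=1.000000, y=-2.200000:
  k1 = f(1.000000, -2.200000) = -0.734000
  k2 = f(1.065000, -2.247710) = -0.813676
  y ← -2.200000 + 0.13·(-0.813676) = -2.305778
t=1.130000, y=-2.305778:
  k1 = f(1.130000, -2.305778) = -0.910649
  k2 = f(1.195000, -2.364970) = -1.009500
  y ← -2.305778 + 0.13·(-1.009500) = -2.437013
t=1.260000, y=-2.437013:
  k1 = f(1.260000, -2.437013) = -1.129811
  k2 = f(1.325000, -2.510451) = -1.252452
  y ← -2.437013 + 0.13·(-1.252452) = -2.599832
y(1.39) ≈ -2.5998

-2.5998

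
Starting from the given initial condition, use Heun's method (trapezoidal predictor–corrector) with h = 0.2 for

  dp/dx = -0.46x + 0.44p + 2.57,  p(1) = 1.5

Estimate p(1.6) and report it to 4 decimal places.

3.3098

Heun: k1 = f(x_n, p_n); k2 = f(x_n + h, p_n + h·k1); p_{n+1} = p_n + (h/2)·(k1 + k2).
x=1.000000, p=1.500000:
  k1 = f(1.000000, 1.500000) = 2.770000
  k2 = f(1.200000, 2.054000) = 2.921760
  p ← 1.500000 + (0.2/2)·(2.770000 + 2.921760) = 2.069176
x=1.200000, p=2.069176:
  k1 = f(1.200000, 2.069176) = 2.928437
  k2 = f(1.400000, 2.654863) = 3.094140
  p ← 2.069176 + (0.2/2)·(2.928437 + 3.094140) = 2.671434
x=1.400000, p=2.671434:
  k1 = f(1.400000, 2.671434) = 3.101431
  k2 = f(1.600000, 3.291720) = 3.282357
  p ← 2.671434 + (0.2/2)·(3.101431 + 3.282357) = 3.309812
p(1.6) ≈ 3.3098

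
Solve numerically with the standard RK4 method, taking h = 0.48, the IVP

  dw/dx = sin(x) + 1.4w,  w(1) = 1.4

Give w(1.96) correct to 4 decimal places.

7.2735

RK4: k1 = f(x_n, w_n); k2 = f(x_n + h/2, w_n + (h/2)·k1); k3 = f(x_n + h/2, w_n + (h/2)·k2); k4 = f(x_n + h, w_n + h·k3); w_{n+1} = w_n + (h/6)·(k1 + 2k2 + 2k3 + k4).
x=1.000000, w=1.400000:
  k1 = f(1.000000, 1.400000) = 2.801471
  k2 = f(1.240000, 2.072353) = 3.847078
  k3 = f(1.240000, 2.323299) = 4.198402
  k4 = f(1.480000, 3.415233) = 5.777207
  w ← 1.400000 + (0.48/6)·(k1 + 2k2 + 2k3 + k4) = 3.373571
x=1.480000, w=3.373571:
  k1 = f(1.480000, 3.373571) = 5.718880
  k2 = f(1.720000, 4.746102) = 7.633433
  k3 = f(1.720000, 5.205595) = 8.276723
  k4 = f(1.960000, 7.346398) = 11.210169
  w ← 3.373571 + (0.48/6)·(k1 + 2k2 + 2k3 + k4) = 7.273520
w(1.96) ≈ 7.2735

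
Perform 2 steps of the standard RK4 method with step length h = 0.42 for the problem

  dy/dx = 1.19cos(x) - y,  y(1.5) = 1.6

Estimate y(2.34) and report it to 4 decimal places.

RK4: k1 = f(x_n, y_n); k2 = f(x_n + h/2, y_n + (h/2)·k1); k3 = f(x_n + h/2, y_n + (h/2)·k2); k4 = f(x_n + h, y_n + h·k3); y_{n+1} = y_n + (h/6)·(k1 + 2k2 + 2k3 + k4).
x=1.500000, y=1.600000:
  k1 = f(1.500000, 1.600000) = -1.515823
  k2 = f(1.710000, 1.281677) = -1.446795
  k3 = f(1.710000, 1.296173) = -1.461291
  k4 = f(1.920000, 0.986258) = -1.393416
  y ← 1.600000 + (0.42/6)·(k1 + 2k2 + 2k3 + k4) = 0.989221
x=1.920000, y=0.989221:
  k1 = f(1.920000, 0.989221) = -1.396379
  k2 = f(2.130000, 0.695982) = -1.327290
  k3 = f(2.130000, 0.710490) = -1.341799
  k4 = f(2.340000, 0.425666) = -1.253386
  y ← 0.989221 + (0.42/6)·(k1 + 2k2 + 2k3 + k4) = 0.430065
y(2.34) ≈ 0.4301

0.4301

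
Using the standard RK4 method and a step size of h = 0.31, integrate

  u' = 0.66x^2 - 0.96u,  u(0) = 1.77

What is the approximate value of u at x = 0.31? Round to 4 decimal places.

1.3205

RK4: k1 = f(x_n, u_n); k2 = f(x_n + h/2, u_n + (h/2)·k1); k3 = f(x_n + h/2, u_n + (h/2)·k2); k4 = f(x_n + h, u_n + h·k3); u_{n+1} = u_n + (h/6)·(k1 + 2k2 + 2k3 + k4).
x=0.000000, u=1.770000:
  k1 = f(0.000000, 1.770000) = -1.699200
  k2 = f(0.155000, 1.506624) = -1.430503
  k3 = f(0.155000, 1.548272) = -1.470485
  k4 = f(0.310000, 1.314150) = -1.198158
  u ← 1.770000 + (0.31/6)·(k1 + 2k2 + 2k3 + k4) = 1.320534
u(0.31) ≈ 1.3205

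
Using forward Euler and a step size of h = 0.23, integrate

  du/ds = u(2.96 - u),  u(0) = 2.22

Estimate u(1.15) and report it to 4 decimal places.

Euler: u_{n+1} = u_n + h·f(s_n, u_n).
s=0.000000, u=2.220000: f=1.642800 → u ← 2.220000 + 0.23·1.642800 = 2.597844
s=0.230000, u=2.597844: f=0.940825 → u ← 2.597844 + 0.23·0.940825 = 2.814234
s=0.460000, u=2.814234: f=0.410220 → u ← 2.814234 + 0.23·0.410220 = 2.908584
s=0.690000, u=2.908584: f=0.149547 → u ← 2.908584 + 0.23·0.149547 = 2.942980
s=0.920000, u=2.942980: f=0.050089 → u ← 2.942980 + 0.23·0.050089 = 2.954501
u(1.15) ≈ 2.9545

2.9545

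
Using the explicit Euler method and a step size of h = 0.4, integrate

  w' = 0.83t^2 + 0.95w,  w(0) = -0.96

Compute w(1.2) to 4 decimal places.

Euler: w_{n+1} = w_n + h·f(t_n, w_n).
t=0.000000, w=-0.960000: f=-0.912000 → w ← -0.960000 + 0.4·(-0.912000) = -1.324800
t=0.400000, w=-1.324800: f=-1.125760 → w ← -1.324800 + 0.4·(-1.125760) = -1.775104
t=0.800000, w=-1.775104: f=-1.155149 → w ← -1.775104 + 0.4·(-1.155149) = -2.237164
w(1.2) ≈ -2.2372

-2.2372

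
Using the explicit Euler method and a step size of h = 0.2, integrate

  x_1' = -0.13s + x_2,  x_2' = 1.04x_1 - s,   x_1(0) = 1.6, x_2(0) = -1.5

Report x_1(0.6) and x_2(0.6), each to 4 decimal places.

0.8636, -0.7960

Euler on (x_1,x_2): x_1_{n+1} = x_1_n + h·x_1', x_2_{n+1} = x_2_n + h·x_2'.
0.000000: (1.600000, -1.500000); f=(-1.500000, 1.664000) → (1.300000, -1.167200)
0.200000: (1.300000, -1.167200); f=(-1.193200, 1.152000) → (1.061360, -0.936800)
0.400000: (1.061360, -0.936800); f=(-0.988800, 0.703814) → (0.863600, -0.796037)
(x_1(0.6), x_2(0.6)) ≈ (0.8636, -0.7960)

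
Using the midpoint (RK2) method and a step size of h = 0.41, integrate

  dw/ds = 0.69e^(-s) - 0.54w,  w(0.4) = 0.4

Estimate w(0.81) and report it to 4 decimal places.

0.4547

Midpoint: k1 = f(s_n, w_n); k2 = f(s_n + h/2, w_n + (h/2)·k1); w_{n+1} = w_n + h·k2.
s=0.400000, w=0.400000:
  k1 = f(0.400000, 0.400000) = 0.246521
  k2 = f(0.605000, 0.450537) = 0.133501
  w ← 0.400000 + 0.41·0.133501 = 0.454736
w(0.81) ≈ 0.4547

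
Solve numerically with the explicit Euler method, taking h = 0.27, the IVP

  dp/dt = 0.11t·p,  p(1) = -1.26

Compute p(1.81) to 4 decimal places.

-1.4079

Euler: p_{n+1} = p_n + h·f(t_n, p_n).
t=1.000000, p=-1.260000: f=-0.138600 → p ← -1.260000 + 0.27·(-0.138600) = -1.297422
t=1.270000, p=-1.297422: f=-0.181250 → p ← -1.297422 + 0.27·(-0.181250) = -1.346359
t=1.540000, p=-1.346359: f=-0.228073 → p ← -1.346359 + 0.27·(-0.228073) = -1.407939
p(1.81) ≈ -1.4079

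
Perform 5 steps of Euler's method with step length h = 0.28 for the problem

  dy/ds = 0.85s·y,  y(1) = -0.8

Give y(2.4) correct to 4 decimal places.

-3.8333

Euler: y_{n+1} = y_n + h·f(s_n, y_n).
s=1.000000, y=-0.800000: f=-0.680000 → y ← -0.800000 + 0.28·(-0.680000) = -0.990400
s=1.280000, y=-0.990400: f=-1.077555 → y ← -0.990400 + 0.28·(-1.077555) = -1.292115
s=1.560000, y=-1.292115: f=-1.713345 → y ← -1.292115 + 0.28·(-1.713345) = -1.771852
s=1.840000, y=-1.771852: f=-2.771177 → y ← -1.771852 + 0.28·(-2.771177) = -2.547782
s=2.120000, y=-2.547782: f=-4.591102 → y ← -2.547782 + 0.28·(-4.591102) = -3.833290
y(2.4) ≈ -3.8333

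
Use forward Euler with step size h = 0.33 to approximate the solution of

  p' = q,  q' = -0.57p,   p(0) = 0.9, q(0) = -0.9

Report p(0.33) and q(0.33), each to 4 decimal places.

0.6030, -1.0693

Euler on (p,q): p_{n+1} = p_n + h·p', q_{n+1} = q_n + h·q'.
0.000000: (0.900000, -0.900000); f=(-0.900000, -0.513000) → (0.603000, -1.069290)
(p(0.33), q(0.33)) ≈ (0.6030, -1.0693)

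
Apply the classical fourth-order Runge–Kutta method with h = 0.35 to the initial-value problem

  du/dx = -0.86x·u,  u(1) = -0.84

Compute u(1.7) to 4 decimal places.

-0.3728

RK4: k1 = f(x_n, u_n); k2 = f(x_n + h/2, u_n + (h/2)·k1); k3 = f(x_n + h/2, u_n + (h/2)·k2); k4 = f(x_n + h, u_n + h·k3); u_{n+1} = u_n + (h/6)·(k1 + 2k2 + 2k3 + k4).
x=1.000000, u=-0.840000:
  k1 = f(1.000000, -0.840000) = 0.722400
  k2 = f(1.175000, -0.713580) = 0.721073
  k3 = f(1.175000, -0.713812) = 0.721307
  k4 = f(1.350000, -0.587542) = 0.682137
  u ← -0.840000 + (0.35/6)·(k1 + 2k2 + 2k3 + k4) = -0.589791
x=1.350000, u=-0.589791:
  k1 = f(1.350000, -0.589791) = 0.684747
  k2 = f(1.525000, -0.469960) = 0.616353
  k3 = f(1.525000, -0.481929) = 0.632050
  k4 = f(1.700000, -0.368573) = 0.538854
  u ← -0.589791 + (0.35/6)·(k1 + 2k2 + 2k3 + k4) = -0.372767
u(1.7) ≈ -0.3728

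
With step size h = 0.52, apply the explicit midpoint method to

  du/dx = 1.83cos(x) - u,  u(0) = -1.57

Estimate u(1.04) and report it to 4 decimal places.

Midpoint: k1 = f(x_n, u_n); k2 = f(x_n + h/2, u_n + (h/2)·k1); u_{n+1} = u_n + h·k2.
x=0.000000, u=-1.570000:
  k1 = f(0.000000, -1.570000) = 3.400000
  k2 = f(0.260000, -0.686000) = 2.454494
  u ← -1.570000 + 0.52·2.454494 = -0.293663
x=0.520000, u=-0.293663:
  k1 = f(0.520000, -0.293663) = 1.881772
  k2 = f(0.780000, 0.195598) = 1.105374
  u ← -0.293663 + 0.52·1.105374 = 0.281131
u(1.04) ≈ 0.2811

0.2811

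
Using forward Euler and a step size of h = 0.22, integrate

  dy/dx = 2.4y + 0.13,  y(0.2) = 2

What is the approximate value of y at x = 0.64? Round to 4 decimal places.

4.7419

Euler: y_{n+1} = y_n + h·f(x_n, y_n).
x=0.200000, y=2.000000: f=4.930000 → y ← 2.000000 + 0.22·4.930000 = 3.084600
x=0.420000, y=3.084600: f=7.533040 → y ← 3.084600 + 0.22·7.533040 = 4.741869
y(0.64) ≈ 4.7419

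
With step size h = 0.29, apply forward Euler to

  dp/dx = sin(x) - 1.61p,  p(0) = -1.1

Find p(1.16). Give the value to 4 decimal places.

Euler: p_{n+1} = p_n + h·f(x_n, p_n).
x=0.000000, p=-1.100000: f=1.771000 → p ← -1.100000 + 0.29·1.771000 = -0.586410
x=0.290000, p=-0.586410: f=1.230072 → p ← -0.586410 + 0.29·1.230072 = -0.229689
x=0.580000, p=-0.229689: f=0.917823 → p ← -0.229689 + 0.29·0.917823 = 0.036480
x=0.870000, p=0.036480: f=0.705597 → p ← 0.036480 + 0.29·0.705597 = 0.241103
p(1.16) ≈ 0.2411

0.2411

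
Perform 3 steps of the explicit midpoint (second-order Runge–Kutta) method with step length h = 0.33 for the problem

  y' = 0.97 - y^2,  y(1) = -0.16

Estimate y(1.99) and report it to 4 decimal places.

0.6585

Midpoint: k1 = f(x_n, y_n); k2 = f(x_n + h/2, y_n + (h/2)·k1); y_{n+1} = y_n + h·k2.
x=1.000000, y=-0.160000:
  k1 = f(1.000000, -0.160000) = 0.944400
  k2 = f(1.165000, -0.004174) = 0.969983
  y ← -0.160000 + 0.33·0.969983 = 0.160094
x=1.330000, y=0.160094:
  k1 = f(1.330000, 0.160094) = 0.944370
  k2 = f(1.495000, 0.315915) = 0.870198
  y ← 0.160094 + 0.33·0.870198 = 0.447259
x=1.660000, y=0.447259:
  k1 = f(1.660000, 0.447259) = 0.769959
  k2 = f(1.825000, 0.574303) = 0.640176
  y ← 0.447259 + 0.33·0.640176 = 0.658518
y(1.99) ≈ 0.6585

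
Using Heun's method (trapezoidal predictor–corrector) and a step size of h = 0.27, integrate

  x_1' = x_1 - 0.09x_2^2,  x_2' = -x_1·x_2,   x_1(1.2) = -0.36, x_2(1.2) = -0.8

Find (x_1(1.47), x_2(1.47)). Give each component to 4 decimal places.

Heun on (x_1,x_2): k1 = f(t_n, state_n); k2 = f(t_n + h, state_n + h·k1); state_{n+1} = state_n + (h/2)·(k1 + k2).
1.200000: (-0.360000, -0.800000)
  k1 = (-0.417600, -0.288000)
  predictor → (-0.472752, -0.877760)
  k2 = (-0.542094, -0.414963)
  → (-0.489559, -0.894900)
(x_1(1.47), x_2(1.47)) ≈ (-0.4896, -0.8949)

-0.4896, -0.8949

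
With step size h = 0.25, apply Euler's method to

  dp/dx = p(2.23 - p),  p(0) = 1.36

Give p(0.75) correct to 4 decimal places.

2.0528

Euler: p_{n+1} = p_n + h·f(x_n, p_n).
x=0.000000, p=1.360000: f=1.183200 → p ← 1.360000 + 0.25·1.183200 = 1.655800
x=0.250000, p=1.655800: f=0.950760 → p ← 1.655800 + 0.25·0.950760 = 1.893490
x=0.500000, p=1.893490: f=0.637178 → p ← 1.893490 + 0.25·0.637178 = 2.052785
p(0.75) ≈ 2.0528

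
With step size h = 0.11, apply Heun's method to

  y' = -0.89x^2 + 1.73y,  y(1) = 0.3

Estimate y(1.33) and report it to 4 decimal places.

0.0081

Heun: k1 = f(x_n, y_n); k2 = f(x_n + h, y_n + h·k1); y_{n+1} = y_n + (h/2)·(k1 + k2).
x=1.000000, y=0.300000:
  k1 = f(1.000000, 0.300000) = -0.371000
  k2 = f(1.110000, 0.259190) = -0.648170
  y ← 0.300000 + (0.11/2)·(-0.371000 + (-0.648170)) = 0.243946
x=1.110000, y=0.243946:
  k1 = f(1.110000, 0.243946) = -0.674543
  k2 = f(1.220000, 0.169746) = -1.031016
  y ← 0.243946 + (0.11/2)·(-0.674543 + (-1.031016)) = 0.150140
x=1.220000, y=0.150140:
  k1 = f(1.220000, 0.150140) = -1.064934
  k2 = f(1.330000, 0.032997) = -1.517236
  y ← 0.150140 + (0.11/2)·(-1.064934 + (-1.517236)) = 0.008121
y(1.33) ≈ 0.0081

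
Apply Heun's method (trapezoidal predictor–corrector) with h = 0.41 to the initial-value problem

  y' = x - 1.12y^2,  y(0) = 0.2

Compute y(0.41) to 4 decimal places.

Heun: k1 = f(x_n, y_n); k2 = f(x_n + h, y_n + h·k1); y_{n+1} = y_n + (h/2)·(k1 + k2).
x=0.000000, y=0.200000:
  k1 = f(0.000000, 0.200000) = -0.044800
  k2 = f(0.410000, 0.181632) = 0.373051
  y ← 0.200000 + (0.41/2)·(-0.044800 + 0.373051) = 0.267291
y(0.41) ≈ 0.2673

0.2673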